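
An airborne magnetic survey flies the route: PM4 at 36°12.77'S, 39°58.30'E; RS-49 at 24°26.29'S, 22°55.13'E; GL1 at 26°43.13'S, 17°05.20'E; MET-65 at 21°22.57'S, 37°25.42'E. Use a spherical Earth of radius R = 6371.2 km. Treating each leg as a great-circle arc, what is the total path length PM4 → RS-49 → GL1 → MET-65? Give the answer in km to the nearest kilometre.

4874 km

PM4: φ = -36.21283°, λ = +39.97167°
RS-49: φ = -24.43817°, λ = +22.91883°
GL1: φ = -26.71883°, λ = +17.08667°
MET-65: φ = -21.37617°, λ = +37.42367°
PM4→RS-49: c = 0.328078 rad, d = 2090.25 km
RS-49→GL1: c = 0.100056 rad, d = 637.47 km
GL1→MET-65: c = 0.336831 rad, d = 2146.02 km
Total = 2090.25 + 637.47 + 2146.02 = 4873.75 km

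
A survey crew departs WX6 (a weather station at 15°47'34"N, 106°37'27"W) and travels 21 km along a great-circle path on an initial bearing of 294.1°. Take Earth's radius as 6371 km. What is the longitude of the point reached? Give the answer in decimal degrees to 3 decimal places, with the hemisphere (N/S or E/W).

WX6: φ = +15.79278°, λ = -106.62417°
δ = d/R = 21/6371 = 0.003296 rad
φ₂ = arcsin(sin φ₁ cos δ + cos φ₁ sin δ cos θ)
   = arcsin(0.27216·0.99999 + 0.96225·0.00330·0.40833) = 15.86982°
λ₂ = λ₁ + atan2(sin θ sin δ cos φ₁, cos δ − sin φ₁ sin φ₂) = -106.80339°

106.803°W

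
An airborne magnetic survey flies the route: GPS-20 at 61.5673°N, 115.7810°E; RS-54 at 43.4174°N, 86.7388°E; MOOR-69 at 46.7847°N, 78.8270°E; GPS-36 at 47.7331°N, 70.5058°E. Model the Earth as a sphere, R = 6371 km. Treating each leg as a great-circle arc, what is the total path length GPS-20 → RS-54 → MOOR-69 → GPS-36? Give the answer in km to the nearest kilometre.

GPS-20→RS-54: c = 0.435262 rad, d = 2773.06 km
RS-54→MOOR-69: c = 0.113736 rad, d = 724.61 km
MOOR-69→GPS-36: c = 0.099896 rad, d = 636.44 km
Total = 2773.06 + 724.61 + 636.44 = 4134.10 km

4134 km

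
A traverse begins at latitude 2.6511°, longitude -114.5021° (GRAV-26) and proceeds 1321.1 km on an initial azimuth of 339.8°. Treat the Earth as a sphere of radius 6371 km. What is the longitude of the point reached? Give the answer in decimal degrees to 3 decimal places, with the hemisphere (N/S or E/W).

118.700°W

δ = d/R = 1321.1/6371 = 0.207361 rad
φ₂ = arcsin(sin φ₁ cos δ + cos φ₁ sin δ cos θ)
   = arcsin(0.04625·0.97858 + 0.99893·0.20588·0.93849) = 13.78457°
λ₂ = λ₁ + atan2(sin θ sin δ cos φ₁, cos δ − sin φ₁ sin φ₂) = -118.69977°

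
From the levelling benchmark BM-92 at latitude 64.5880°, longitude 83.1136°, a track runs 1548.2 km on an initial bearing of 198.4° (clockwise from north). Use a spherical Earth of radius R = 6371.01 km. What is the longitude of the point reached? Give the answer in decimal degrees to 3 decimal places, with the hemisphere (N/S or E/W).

76.160°E

δ = d/R = 1548.2/6371.01 = 0.243007 rad
φ₂ = arcsin(sin φ₁ cos δ + cos φ₁ sin δ cos θ)
   = arcsin(0.90325·0.97062 + 0.42912·0.24062·-0.94888) = 51.14435°
λ₂ = λ₁ + atan2(sin θ sin δ cos φ₁, cos δ − sin φ₁ sin φ₂) = 76.15995°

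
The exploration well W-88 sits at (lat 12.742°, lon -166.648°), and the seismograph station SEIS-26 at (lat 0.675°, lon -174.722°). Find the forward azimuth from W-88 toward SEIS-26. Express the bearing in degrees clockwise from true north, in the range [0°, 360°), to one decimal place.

214.2°

Δλ = -8.0740°
y = sin Δλ · cos φ₂ = -0.140442
x = cos φ₁ sin φ₂ − sin φ₁ cos φ₂ cos Δλ = -0.206869
θ = atan2(y, x) = -145.8277° → 214.1723° (mod 360°)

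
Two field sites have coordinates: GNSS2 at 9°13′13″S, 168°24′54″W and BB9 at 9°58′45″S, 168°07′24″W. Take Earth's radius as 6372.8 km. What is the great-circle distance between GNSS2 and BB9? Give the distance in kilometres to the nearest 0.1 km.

90.3 km

GNSS2: φ = -9.22028°, λ = -168.41500°
BB9: φ = -9.97917°, λ = -168.12333°
Δφ = -0.7589°,  Δλ = 0.2917°
a = sin²(Δφ/2) + cos φ₁ cos φ₂ sin²(Δλ/2) = 0.000050
c = 2·arcsin(√a) = 0.014164 rad = 0.8116°
d = R·c = 6372.8 × 0.014164 = 90.3 km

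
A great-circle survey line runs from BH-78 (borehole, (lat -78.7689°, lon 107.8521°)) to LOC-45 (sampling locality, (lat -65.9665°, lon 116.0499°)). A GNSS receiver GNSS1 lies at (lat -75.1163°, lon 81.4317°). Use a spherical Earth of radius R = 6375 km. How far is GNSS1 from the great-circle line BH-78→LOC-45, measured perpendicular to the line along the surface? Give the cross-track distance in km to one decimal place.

767.3 km

δ₁₃ = central angle BH-78→GNSS1 = 0.120543 rad  (haversine)
θ₁₃ = bearing BH-78→GNSS1 = 288.117°,  θ₁₂ = bearing BH-78→LOC-45 = 14.949°
dₓₜ = R·arcsin(sin δ₁₃ · sin(θ₁₃ − θ₁₂)) = 6375·arcsin(0.12025·sin(273.168°)) = -767.282 km
|dₓₜ| = 767.282 km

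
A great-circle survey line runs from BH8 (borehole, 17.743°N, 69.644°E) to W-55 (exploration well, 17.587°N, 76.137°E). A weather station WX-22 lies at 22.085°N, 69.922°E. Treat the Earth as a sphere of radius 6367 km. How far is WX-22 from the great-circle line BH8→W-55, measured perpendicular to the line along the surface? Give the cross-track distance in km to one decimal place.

δ₁₃ = central angle BH8→WX-22 = 0.075919 rad  (haversine)
θ₁₃ = bearing BH8→WX-22 = 3.398°,  θ₁₂ = bearing BH8→W-55 = 90.457°
dₓₜ = R·arcsin(sin δ₁₃ · sin(θ₁₃ − θ₁₂)) = 6367·arcsin(0.07585·sin(-87.058°)) = -482.740 km
|dₓₜ| = 482.740 km

482.7 km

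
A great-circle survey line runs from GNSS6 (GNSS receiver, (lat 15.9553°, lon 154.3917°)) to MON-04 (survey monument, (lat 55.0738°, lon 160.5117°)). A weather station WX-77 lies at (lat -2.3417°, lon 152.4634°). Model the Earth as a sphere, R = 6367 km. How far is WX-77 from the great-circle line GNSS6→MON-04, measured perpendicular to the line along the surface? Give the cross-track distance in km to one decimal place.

δ₁₃ = central angle GNSS6→WX-77 = 0.321071 rad  (haversine)
θ₁₃ = bearing GNSS6→WX-77 = 186.116°,  θ₁₂ = bearing GNSS6→MON-04 = 5.518°
dₓₜ = R·arcsin(sin δ₁₃ · sin(θ₁₃ − θ₁₂)) = 6367·arcsin(0.31558·sin(180.598°)) = -20.961 km
|dₓₜ| = 20.961 km

21.0 km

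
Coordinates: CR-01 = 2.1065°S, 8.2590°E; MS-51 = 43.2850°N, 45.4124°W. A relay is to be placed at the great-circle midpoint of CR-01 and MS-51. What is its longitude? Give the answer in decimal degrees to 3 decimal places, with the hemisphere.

14.032°W

Bx = cos φ₂ cos Δλ = 0.431250,  By = cos φ₂ sin Δλ = -0.586462
φₘ = atan2(sin φ₁ + sin φ₂, √((cos φ₁ + Bx)² + By²)) = 22.76669°
λₘ = λ₁ + atan2(By, cos φ₁ + Bx) = -14.03211°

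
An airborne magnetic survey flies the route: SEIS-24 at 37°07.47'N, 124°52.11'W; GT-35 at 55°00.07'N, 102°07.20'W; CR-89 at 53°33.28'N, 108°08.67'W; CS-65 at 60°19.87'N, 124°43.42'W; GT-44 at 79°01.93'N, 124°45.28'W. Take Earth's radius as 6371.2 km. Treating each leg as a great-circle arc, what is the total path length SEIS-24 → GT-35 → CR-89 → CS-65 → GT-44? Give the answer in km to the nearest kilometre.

SEIS-24: φ = +37.12450°, λ = -124.86850°
GT-35: φ = +55.00117°, λ = -102.12000°
CR-89: φ = +53.55467°, λ = -108.14450°
CS-65: φ = +60.33117°, λ = -124.72367°
GT-44: φ = +79.03217°, λ = -124.75467°
SEIS-24→GT-35: c = 0.412440 rad, d = 2627.74 km
GT-35→CR-89: c = 0.066352 rad, d = 422.74 km
CR-89→CS-65: c = 0.196329 rad, d = 1250.85 km
CS-65→GT-44: c = 0.326394 rad, d = 2079.52 km
Total = 2627.74 + 422.74 + 1250.85 + 2079.52 = 6380.85 km

6381 km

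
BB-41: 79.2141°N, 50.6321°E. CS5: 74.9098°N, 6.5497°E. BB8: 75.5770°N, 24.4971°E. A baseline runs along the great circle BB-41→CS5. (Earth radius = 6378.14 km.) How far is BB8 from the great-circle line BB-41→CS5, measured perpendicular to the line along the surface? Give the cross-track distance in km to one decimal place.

δ₁₃ = central angle BB-41→BB8 = 0.116512 rad  (haversine)
θ₁₃ = bearing BB-41→BB8 = 250.701°,  θ₁₂ = bearing BB-41→CS5 = 269.044°
dₓₜ = R·arcsin(sin δ₁₃ · sin(θ₁₃ − θ₁₂)) = 6378.14·arcsin(0.11625·sin(-18.343°)) = -233.395 km
|dₓₜ| = 233.395 km

233.4 km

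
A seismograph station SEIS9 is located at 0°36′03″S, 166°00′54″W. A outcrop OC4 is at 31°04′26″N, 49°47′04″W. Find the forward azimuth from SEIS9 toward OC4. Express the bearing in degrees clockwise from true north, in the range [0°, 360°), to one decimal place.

SEIS9: φ = -0.60083°, λ = -166.01500°
OC4: φ = +31.07389°, λ = -49.78444°
Δλ = 116.2306°
y = sin Δλ · cos φ₂ = 0.768302
x = cos φ₁ sin φ₂ − sin φ₁ cos φ₂ cos Δλ = 0.512145
θ = atan2(y, x) = 56.3128° → 56.3128° (mod 360°)

56.3°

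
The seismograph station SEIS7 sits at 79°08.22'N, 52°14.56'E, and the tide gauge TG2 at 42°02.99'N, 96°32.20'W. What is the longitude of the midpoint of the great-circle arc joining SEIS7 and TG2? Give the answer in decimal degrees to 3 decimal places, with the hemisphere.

SEIS7: φ = +79.13700°, λ = +52.24267°
TG2: φ = +42.04983°, λ = -96.53667°
Bx = cos φ₂ cos Δλ = -0.635023,  By = cos φ₂ sin Δλ = -0.384897
φₘ = atan2(sin φ₁ + sin φ₂, √((cos φ₁ + Bx)² + By²)) = 70.35863°
λₘ = λ₁ + atan2(By, cos φ₁ + Bx) = -86.99889°

86.999°W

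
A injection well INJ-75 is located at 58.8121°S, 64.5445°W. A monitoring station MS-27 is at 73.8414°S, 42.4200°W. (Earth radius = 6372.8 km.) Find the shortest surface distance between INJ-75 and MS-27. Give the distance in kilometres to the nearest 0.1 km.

Δφ = -15.0293°,  Δλ = 22.1245°
a = sin²(Δφ/2) + cos φ₁ cos φ₂ sin²(Δλ/2) = 0.022409
c = 2·arcsin(√a) = 0.300523 rad = 17.2187°
d = R·c = 6372.8 × 0.300523 = 1915.2 km

1915.2 km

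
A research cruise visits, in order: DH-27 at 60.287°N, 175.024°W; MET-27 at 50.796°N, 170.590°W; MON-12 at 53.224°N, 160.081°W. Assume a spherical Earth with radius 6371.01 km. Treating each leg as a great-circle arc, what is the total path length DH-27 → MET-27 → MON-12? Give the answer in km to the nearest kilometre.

1858 km

DH-27→MET-27: c = 0.171242 rad, d = 1090.99 km
MET-27→MON-12: c = 0.120450 rad, d = 767.39 km
Total = 1090.99 + 767.39 = 1858.37 km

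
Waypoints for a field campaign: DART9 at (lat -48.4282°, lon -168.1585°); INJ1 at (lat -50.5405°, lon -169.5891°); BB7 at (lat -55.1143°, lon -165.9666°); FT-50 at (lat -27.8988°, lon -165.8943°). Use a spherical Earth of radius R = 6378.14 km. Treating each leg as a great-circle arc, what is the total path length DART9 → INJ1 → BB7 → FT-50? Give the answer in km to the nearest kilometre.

3851 km

DART9→INJ1: c = 0.040275 rad, d = 256.88 km
INJ1→BB7: c = 0.088469 rad, d = 564.27 km
BB7→FT-50: c = 0.475001 rad, d = 3029.62 km
Total = 256.88 + 564.27 + 3029.62 = 3850.77 km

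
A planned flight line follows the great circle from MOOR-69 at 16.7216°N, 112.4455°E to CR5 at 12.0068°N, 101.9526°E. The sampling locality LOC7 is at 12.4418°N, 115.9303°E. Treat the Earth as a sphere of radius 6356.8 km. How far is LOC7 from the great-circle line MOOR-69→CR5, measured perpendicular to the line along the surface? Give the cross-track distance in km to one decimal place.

δ₁₃ = central angle MOOR-69→LOC7 = 0.095091 rad  (haversine)
θ₁₃ = bearing MOOR-69→LOC7 = 141.307°,  θ₁₂ = bearing MOOR-69→CR5 = 246.490°
dₓₜ = R·arcsin(sin δ₁₃ · sin(θ₁₃ − θ₁₂)) = 6356.8·arcsin(0.09495·sin(-105.183°)) = -583.316 km
|dₓₜ| = 583.316 km

583.3 km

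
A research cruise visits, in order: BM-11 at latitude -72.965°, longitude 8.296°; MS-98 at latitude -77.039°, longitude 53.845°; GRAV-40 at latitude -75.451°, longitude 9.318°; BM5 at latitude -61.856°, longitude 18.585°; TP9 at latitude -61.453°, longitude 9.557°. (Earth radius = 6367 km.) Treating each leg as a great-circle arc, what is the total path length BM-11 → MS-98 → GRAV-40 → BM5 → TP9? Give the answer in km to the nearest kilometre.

4535 km

BM-11→MS-98: c = 0.211196 rad, d = 1344.69 km
MS-98→GRAV-40: c = 0.182235 rad, d = 1160.29 km
GRAV-40→BM5: c = 0.243770 rad, d = 1552.08 km
BM5→TP9: c = 0.075080 rad, d = 478.03 km
Total = 1344.69 + 1160.29 + 1552.08 + 478.03 = 4535.09 km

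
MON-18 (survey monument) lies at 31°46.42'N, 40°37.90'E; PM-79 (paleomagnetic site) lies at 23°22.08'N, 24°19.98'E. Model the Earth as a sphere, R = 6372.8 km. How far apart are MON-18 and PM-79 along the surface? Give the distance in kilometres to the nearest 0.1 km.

1855.9 km

MON-18: φ = +31.77367°, λ = +40.63167°
PM-79: φ = +23.36800°, λ = +24.33300°
Δφ = -8.4057°,  Δλ = -16.2987°
a = sin²(Δφ/2) + cos φ₁ cos φ₂ sin²(Δλ/2) = 0.021053
c = 2·arcsin(√a) = 0.291218 rad = 16.6856°
d = R·c = 6372.8 × 0.291218 = 1855.9 km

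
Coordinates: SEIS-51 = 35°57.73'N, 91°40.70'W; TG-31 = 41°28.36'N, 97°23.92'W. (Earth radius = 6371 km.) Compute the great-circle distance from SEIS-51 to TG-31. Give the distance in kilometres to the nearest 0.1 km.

788.1 km

SEIS-51: φ = +35.96217°, λ = -91.67833°
TG-31: φ = +41.47267°, λ = -97.39867°
Δφ = 5.5105°,  Δλ = -5.7203°
a = sin²(Δφ/2) + cos φ₁ cos φ₂ sin²(Δλ/2) = 0.003821
c = 2·arcsin(√a) = 0.123703 rad = 7.0876°
d = R·c = 6371 × 0.123703 = 788.1 km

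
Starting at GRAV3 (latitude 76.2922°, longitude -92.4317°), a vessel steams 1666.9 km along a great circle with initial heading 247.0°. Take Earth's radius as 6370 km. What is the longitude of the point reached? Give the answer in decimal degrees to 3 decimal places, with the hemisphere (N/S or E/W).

δ = d/R = 1666.9/6370 = 0.261680 rad
φ₂ = arcsin(sin φ₁ cos δ + cos φ₁ sin δ cos θ)
   = arcsin(0.97152·0.96596 + 0.23697·0.25870·-0.39073) = 66.13333°
λ₂ = λ₁ + atan2(sin θ sin δ cos φ₁, cos δ − sin φ₁ sin φ₂) = -128.48672°

128.487°W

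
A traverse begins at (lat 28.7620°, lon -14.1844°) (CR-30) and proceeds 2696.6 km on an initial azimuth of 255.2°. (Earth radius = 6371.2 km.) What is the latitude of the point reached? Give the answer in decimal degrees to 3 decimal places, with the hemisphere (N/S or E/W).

20.288°N

δ = d/R = 2696.6/6371.2 = 0.423248 rad
φ₂ = arcsin(sin φ₁ cos δ + cos φ₁ sin δ cos θ)
   = arcsin(0.48117·0.91176 + 0.87663·0.41072·-0.25545) = 20.28804°
λ₂ = λ₁ + atan2(sin θ sin δ cos φ₁, cos δ − sin φ₁ sin φ₂) = -39.23148°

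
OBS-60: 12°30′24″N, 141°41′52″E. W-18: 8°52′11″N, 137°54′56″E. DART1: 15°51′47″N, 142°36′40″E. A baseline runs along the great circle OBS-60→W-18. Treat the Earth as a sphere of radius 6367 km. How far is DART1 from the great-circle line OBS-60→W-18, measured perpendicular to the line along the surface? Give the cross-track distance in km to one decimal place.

200.4 km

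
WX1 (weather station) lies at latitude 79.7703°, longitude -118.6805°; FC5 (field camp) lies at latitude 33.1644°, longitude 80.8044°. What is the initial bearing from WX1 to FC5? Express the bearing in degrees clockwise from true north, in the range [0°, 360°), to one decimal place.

342.3°

Δλ = -160.5151°
y = sin Δλ · cos φ₂ = -0.279223
x = cos φ₁ sin φ₂ − sin φ₁ cos φ₂ cos Δλ = 0.873770
θ = atan2(y, x) = -17.7219° → 342.2781° (mod 360°)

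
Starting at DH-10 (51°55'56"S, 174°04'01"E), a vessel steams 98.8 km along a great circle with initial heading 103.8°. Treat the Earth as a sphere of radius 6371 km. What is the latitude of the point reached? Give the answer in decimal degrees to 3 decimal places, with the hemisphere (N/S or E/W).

52.136°S

DH-10: φ = -51.93222°, λ = +174.06694°
δ = d/R = 98.8/6371 = 0.015508 rad
φ₂ = arcsin(sin φ₁ cos δ + cos φ₁ sin δ cos θ)
   = arcsin(-0.78728·0.99988 + 0.61659·0.01551·-0.23853) = -52.13582°
λ₂ = λ₁ + atan2(sin θ sin δ cos φ₁, cos δ − sin φ₁ sin φ₂) = 175.47285°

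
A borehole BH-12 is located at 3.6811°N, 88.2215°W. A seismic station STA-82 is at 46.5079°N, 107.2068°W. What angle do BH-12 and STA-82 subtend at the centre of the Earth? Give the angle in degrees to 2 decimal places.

Δφ = 42.8268°,  Δλ = -18.9853°
a = sin²(Δφ/2) + cos φ₁ cos φ₂ sin²(Δλ/2) = 0.151975
c = 2·arcsin(√a) = 0.800916 rad = 45.8891°

45.89°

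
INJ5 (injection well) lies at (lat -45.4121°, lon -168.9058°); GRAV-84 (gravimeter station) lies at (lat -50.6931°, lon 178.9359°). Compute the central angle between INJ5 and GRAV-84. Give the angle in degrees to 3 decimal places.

9.674°

Δφ = -5.2810°,  Δλ = -12.1583°
a = sin²(Δφ/2) + cos φ₁ cos φ₂ sin²(Δλ/2) = 0.007110
c = 2·arcsin(√a) = 0.168840 rad = 9.6738°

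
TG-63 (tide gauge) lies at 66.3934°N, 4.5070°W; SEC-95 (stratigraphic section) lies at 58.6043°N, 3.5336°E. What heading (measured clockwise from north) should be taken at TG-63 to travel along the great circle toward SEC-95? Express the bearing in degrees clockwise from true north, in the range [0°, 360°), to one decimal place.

150.9°

Δλ = 8.0406°
y = sin Δλ · cos φ₂ = 0.072867
x = cos φ₁ sin φ₂ − sin φ₁ cos φ₂ cos Δλ = -0.130834
θ = atan2(y, x) = 150.8847° → 150.8847° (mod 360°)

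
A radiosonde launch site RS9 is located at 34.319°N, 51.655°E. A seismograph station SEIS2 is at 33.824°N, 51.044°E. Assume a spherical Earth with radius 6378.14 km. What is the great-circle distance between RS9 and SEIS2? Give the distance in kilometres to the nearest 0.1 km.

Δφ = -0.4950°,  Δλ = -0.6110°
a = sin²(Δφ/2) + cos φ₁ cos φ₂ sin²(Δλ/2) = 0.000038
c = 2·arcsin(√a) = 0.012356 rad = 0.7079°
d = R·c = 6378.14 × 0.012356 = 78.8 km

78.8 km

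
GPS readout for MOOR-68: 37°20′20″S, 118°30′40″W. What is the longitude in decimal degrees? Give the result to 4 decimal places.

118.5111°W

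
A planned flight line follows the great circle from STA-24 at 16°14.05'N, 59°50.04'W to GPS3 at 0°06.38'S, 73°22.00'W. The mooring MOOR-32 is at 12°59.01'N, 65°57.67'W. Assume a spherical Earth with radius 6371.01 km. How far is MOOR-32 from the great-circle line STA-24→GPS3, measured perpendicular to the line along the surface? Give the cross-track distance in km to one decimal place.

275.3 km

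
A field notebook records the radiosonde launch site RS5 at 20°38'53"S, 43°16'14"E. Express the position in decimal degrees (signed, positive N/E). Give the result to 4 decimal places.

-20.6481°, +43.2706°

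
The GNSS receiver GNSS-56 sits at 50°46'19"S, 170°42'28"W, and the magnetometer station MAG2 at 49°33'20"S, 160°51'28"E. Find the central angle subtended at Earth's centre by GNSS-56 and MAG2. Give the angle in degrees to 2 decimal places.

GNSS-56: φ = -50.77194°, λ = -170.70778°
MAG2: φ = -49.55556°, λ = +160.85778°
Δφ = 1.2164°,  Δλ = -28.4344°
a = sin²(Δφ/2) + cos φ₁ cos φ₂ sin²(Δλ/2) = 0.024858
c = 2·arcsin(√a) = 0.316653 rad = 18.1429°

18.14°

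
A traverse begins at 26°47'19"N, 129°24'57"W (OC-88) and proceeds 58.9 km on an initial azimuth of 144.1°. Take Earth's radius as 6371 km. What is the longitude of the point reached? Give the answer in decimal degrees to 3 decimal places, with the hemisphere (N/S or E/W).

129.069°W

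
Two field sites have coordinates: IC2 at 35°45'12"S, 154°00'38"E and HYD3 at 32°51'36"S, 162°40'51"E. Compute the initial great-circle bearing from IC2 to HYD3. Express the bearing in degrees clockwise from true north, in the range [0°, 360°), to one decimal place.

70.5°

IC2: φ = -35.75333°, λ = +154.01056°
HYD3: φ = -32.86000°, λ = +162.68083°
Δλ = 8.6703°
y = sin Δλ · cos φ₂ = 0.126628
x = cos φ₁ sin φ₂ − sin φ₁ cos φ₂ cos Δλ = 0.044868
θ = atan2(y, x) = 70.4893° → 70.4893° (mod 360°)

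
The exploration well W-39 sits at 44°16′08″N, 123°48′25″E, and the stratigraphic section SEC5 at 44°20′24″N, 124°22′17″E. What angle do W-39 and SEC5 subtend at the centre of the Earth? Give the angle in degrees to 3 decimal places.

0.410°

W-39: φ = +44.26889°, λ = +123.80694°
SEC5: φ = +44.34000°, λ = +124.37139°
Δφ = 0.0711°,  Δλ = 0.5644°
a = sin²(Δφ/2) + cos φ₁ cos φ₂ sin²(Δλ/2) = 0.000013
c = 2·arcsin(√a) = 0.007158 rad = 0.4101°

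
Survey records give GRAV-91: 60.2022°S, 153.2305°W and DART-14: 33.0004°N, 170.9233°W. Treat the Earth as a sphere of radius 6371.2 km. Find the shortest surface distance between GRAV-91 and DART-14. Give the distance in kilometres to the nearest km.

10490 km

Δφ = 93.2026°,  Δλ = -17.6928°
a = sin²(Δφ/2) + cos φ₁ cos φ₂ sin²(Δλ/2) = 0.537790
c = 2·arcsin(√a) = 1.646449 rad = 94.3346°
d = R·c = 6371.2 × 1.646449 = 10489.9 km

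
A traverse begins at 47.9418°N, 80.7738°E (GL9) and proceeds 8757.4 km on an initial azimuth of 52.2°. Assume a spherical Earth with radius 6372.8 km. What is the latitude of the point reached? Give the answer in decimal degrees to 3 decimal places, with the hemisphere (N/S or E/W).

33.210°N

δ = d/R = 8757.4/6372.8 = 1.374184 rad
φ₂ = arcsin(sin φ₁ cos δ + cos φ₁ sin δ cos θ)
   = arcsin(0.74246·0.19535 + 0.66989·0.98073·0.61291) = 33.20979°
λ₂ = λ₁ + atan2(sin θ sin δ cos φ₁, cos δ − sin φ₁ sin φ₂) = -167.07755°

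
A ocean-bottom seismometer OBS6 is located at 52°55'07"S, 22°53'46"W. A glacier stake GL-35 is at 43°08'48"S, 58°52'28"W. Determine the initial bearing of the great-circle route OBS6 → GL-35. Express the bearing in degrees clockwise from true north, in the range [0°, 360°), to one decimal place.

OBS6: φ = -52.91861°, λ = -22.89611°
GL-35: φ = -43.14667°, λ = -58.87444°
Δλ = -35.9783°
y = sin Δλ · cos φ₂ = -0.428628
x = cos φ₁ sin φ₂ − sin φ₁ cos φ₂ cos Δλ = 0.058692
θ = atan2(y, x) = -82.2030° → 277.7970° (mod 360°)

277.8°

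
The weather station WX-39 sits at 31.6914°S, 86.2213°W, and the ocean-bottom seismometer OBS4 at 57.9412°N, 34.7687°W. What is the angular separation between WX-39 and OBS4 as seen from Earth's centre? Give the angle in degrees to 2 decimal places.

Δφ = 89.6326°,  Δλ = 51.4526°
a = sin²(Δφ/2) + cos φ₁ cos φ₂ sin²(Δλ/2) = 0.581892
c = 2·arcsin(√a) = 1.735322 rad = 99.4266°

99.43°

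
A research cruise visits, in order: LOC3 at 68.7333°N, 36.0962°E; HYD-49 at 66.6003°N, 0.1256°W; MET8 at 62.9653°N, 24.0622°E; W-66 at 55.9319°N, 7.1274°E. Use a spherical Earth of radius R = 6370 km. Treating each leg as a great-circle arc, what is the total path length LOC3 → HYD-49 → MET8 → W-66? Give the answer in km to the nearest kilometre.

3960 km

LOC3→HYD-49: c = 0.239453 rad, d = 1525.32 km
HYD-49→MET8: c = 0.189277 rad, d = 1205.70 km
MET8→W-66: c = 0.192996 rad, d = 1229.39 km
Total = 1525.32 + 1205.70 + 1229.39 = 3960.40 km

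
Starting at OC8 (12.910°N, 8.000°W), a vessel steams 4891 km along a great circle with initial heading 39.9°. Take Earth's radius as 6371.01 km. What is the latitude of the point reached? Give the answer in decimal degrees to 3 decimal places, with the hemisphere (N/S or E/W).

42.849°N

δ = d/R = 4891/6371.01 = 0.767696 rad
φ₂ = arcsin(sin φ₁ cos δ + cos φ₁ sin δ cos θ)
   = arcsin(0.22342·0.71951 + 0.97472·0.69448·0.76717) = 42.84885°
λ₂ = λ₁ + atan2(sin θ sin δ cos φ₁, cos δ − sin φ₁ sin φ₂) = 29.41729°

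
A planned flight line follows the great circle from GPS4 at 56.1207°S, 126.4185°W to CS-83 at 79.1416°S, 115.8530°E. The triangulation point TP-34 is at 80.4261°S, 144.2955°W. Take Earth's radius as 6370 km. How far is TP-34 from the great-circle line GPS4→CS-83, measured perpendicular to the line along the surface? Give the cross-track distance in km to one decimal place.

377.9 km

δ₁₃ = central angle GPS4→TP-34 = 0.434957 rad  (haversine)
θ₁₃ = bearing GPS4→TP-34 = 186.959°,  θ₁₂ = bearing GPS4→CS-83 = 195.048°
dₓₜ = R·arcsin(sin δ₁₃ · sin(θ₁₃ − θ₁₂)) = 6370·arcsin(0.42137·sin(-8.089°)) = -377.895 km
|dₓₜ| = 377.895 km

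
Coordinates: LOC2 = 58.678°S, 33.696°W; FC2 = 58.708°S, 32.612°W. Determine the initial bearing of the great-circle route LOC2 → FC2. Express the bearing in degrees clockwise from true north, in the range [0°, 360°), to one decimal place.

Δλ = 1.0840°
y = sin Δλ · cos φ₂ = 0.009826
x = cos φ₁ sin φ₂ − sin φ₁ cos φ₂ cos Δλ = -0.000603
θ = atan2(y, x) = 93.5117° → 93.5117° (mod 360°)

93.5°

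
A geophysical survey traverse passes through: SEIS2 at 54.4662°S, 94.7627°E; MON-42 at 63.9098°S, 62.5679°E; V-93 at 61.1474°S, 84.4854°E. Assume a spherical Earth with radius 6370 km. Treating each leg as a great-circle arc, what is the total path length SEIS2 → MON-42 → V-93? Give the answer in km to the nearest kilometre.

SEIS2→MON-42: c = 0.326572 rad, d = 2080.26 km
MON-42→V-93: c = 0.181915 rad, d = 1158.80 km
Total = 2080.26 + 1158.80 = 3239.06 km

3239 km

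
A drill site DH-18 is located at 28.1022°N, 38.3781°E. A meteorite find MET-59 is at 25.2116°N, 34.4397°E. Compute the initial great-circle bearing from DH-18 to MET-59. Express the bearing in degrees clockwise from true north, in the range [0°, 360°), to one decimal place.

Δλ = -3.9384°
y = sin Δλ · cos φ₂ = -0.062141
x = cos φ₁ sin φ₂ − sin φ₁ cos φ₂ cos Δλ = -0.049423
θ = atan2(y, x) = -128.4962° → 231.5038° (mod 360°)

231.5°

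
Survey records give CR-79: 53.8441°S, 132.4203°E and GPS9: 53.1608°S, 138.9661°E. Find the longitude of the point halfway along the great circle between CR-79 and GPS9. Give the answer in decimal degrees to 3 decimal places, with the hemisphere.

Bx = cos φ₂ cos Δλ = 0.595663,  By = cos φ₂ sin Δλ = 0.068350
φₘ = atan2(sin φ₁ + sin φ₂, √((cos φ₁ + Bx)² + By²)) = -53.54716°
λₘ = λ₁ + atan2(By, cos φ₁ + Bx) = 135.71961°

135.720°E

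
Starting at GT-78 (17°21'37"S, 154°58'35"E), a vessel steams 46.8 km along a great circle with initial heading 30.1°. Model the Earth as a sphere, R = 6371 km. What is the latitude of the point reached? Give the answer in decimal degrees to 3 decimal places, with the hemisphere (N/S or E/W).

GT-78: φ = -17.36028°, λ = +154.97639°
δ = d/R = 46.8/6371 = 0.007346 rad
φ₂ = arcsin(sin φ₁ cos δ + cos φ₁ sin δ cos θ)
   = arcsin(-0.29838·0.99997 + 0.95445·0.00735·0.86515) = -16.99603°
λ₂ = λ₁ + atan2(sin θ sin δ cos φ₁, cos δ − sin φ₁ sin φ₂) = 155.19710°

16.996°S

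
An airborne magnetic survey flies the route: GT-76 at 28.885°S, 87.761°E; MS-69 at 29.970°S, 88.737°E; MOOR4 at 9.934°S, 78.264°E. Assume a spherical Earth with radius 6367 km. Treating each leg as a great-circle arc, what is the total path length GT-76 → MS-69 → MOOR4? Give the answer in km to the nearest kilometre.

GT-76→MS-69: c = 0.024056 rad, d = 153.17 km
MS-69→MOOR4: c = 0.389070 rad, d = 2477.21 km
Total = 153.17 + 2477.21 = 2630.38 km

2630 km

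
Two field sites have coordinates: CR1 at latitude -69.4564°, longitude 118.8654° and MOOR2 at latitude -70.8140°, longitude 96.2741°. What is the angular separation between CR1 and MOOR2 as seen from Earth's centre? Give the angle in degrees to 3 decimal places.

7.748°

Δφ = -1.3576°,  Δλ = -22.5913°
a = sin²(Δφ/2) + cos φ₁ cos φ₂ sin²(Δλ/2) = 0.004565
c = 2·arcsin(√a) = 0.135231 rad = 7.7482°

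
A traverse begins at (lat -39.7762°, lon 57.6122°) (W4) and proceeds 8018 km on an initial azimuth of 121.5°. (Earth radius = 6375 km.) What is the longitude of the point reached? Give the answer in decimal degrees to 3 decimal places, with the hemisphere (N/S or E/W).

δ = d/R = 8018/6375 = 1.257725 rad
φ₂ = arcsin(sin φ₁ cos δ + cos φ₁ sin δ cos θ)
   = arcsin(-0.63979·0.30798 + 0.76855·0.95139·-0.52250) = -35.38660°
λ₂ = λ₁ + atan2(sin θ sin δ cos φ₁, cos δ − sin φ₁ sin φ₂) = 153.33831°

153.338°E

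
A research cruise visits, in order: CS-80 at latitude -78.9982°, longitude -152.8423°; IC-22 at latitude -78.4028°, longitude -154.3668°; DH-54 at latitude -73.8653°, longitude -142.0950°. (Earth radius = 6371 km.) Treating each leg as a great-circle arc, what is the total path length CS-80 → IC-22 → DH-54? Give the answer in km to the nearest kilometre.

673 km

CS-80→IC-22: c = 0.011625 rad, d = 74.06 km
IC-22→DH-54: c = 0.093957 rad, d = 598.60 km
Total = 74.06 + 598.60 = 672.67 km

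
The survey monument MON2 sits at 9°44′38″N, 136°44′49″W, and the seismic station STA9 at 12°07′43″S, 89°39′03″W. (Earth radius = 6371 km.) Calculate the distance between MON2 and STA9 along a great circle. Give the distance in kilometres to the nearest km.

5744 km

MON2: φ = +9.74389°, λ = -136.74694°
STA9: φ = -12.12861°, λ = -89.65083°
Δφ = -21.8725°,  Δλ = 47.0961°
a = sin²(Δφ/2) + cos φ₁ cos φ₂ sin²(Δλ/2) = 0.189793
c = 2·arcsin(√a) = 0.901526 rad = 51.6536°
d = R·c = 6371 × 0.901526 = 5743.6 km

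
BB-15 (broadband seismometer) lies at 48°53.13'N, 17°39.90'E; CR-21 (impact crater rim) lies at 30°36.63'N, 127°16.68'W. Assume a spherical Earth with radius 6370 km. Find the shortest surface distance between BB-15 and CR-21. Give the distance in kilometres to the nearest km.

BB-15: φ = +48.88550°, λ = +17.66500°
CR-21: φ = +30.61050°, λ = -127.27800°
Δφ = -18.2750°,  Δλ = -144.9430°
a = sin²(Δφ/2) + cos φ₁ cos φ₂ sin²(Δλ/2) = 0.539817
c = 2·arcsin(√a) = 1.650514 rad = 94.5675°
d = R·c = 6370 × 1.650514 = 10513.8 km

10514 km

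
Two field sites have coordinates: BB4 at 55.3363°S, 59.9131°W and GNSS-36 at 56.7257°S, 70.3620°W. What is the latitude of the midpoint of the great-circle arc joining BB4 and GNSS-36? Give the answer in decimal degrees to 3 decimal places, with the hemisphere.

Bx = cos φ₂ cos Δλ = 0.539550,  By = cos φ₂ sin Δλ = -0.099502
φₘ = atan2(sin φ₁ + sin φ₂, √((cos φ₁ + Bx)² + By²)) = -56.14141°
λₘ = λ₁ + atan2(By, cos φ₁ + Bx) = -65.04326°

56.141°S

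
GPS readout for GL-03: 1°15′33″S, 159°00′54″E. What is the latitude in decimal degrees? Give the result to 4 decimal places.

1° + 15′/60 + 33″/3600 = 1 + 0.25000 + 0.00917 = 1.2592°

1.2592°S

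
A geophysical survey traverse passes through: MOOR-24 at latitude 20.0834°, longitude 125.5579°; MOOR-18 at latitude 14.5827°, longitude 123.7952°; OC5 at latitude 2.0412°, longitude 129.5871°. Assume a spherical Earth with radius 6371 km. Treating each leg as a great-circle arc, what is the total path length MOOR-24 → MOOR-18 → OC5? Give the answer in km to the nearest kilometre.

2172 km

MOOR-24→MOOR-18: c = 0.100392 rad, d = 639.60 km
MOOR-18→OC5: c = 0.240573 rad, d = 1532.69 km
Total = 639.60 + 1532.69 = 2172.29 km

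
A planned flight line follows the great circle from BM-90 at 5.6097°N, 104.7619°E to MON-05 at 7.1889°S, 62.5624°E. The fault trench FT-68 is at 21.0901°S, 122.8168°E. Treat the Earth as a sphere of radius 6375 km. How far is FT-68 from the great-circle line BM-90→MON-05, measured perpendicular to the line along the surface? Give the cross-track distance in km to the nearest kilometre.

δ₁₃ = central angle BM-90→FT-68 = 0.559254 rad  (haversine)
θ₁₃ = bearing BM-90→FT-68 = 146.973°,  θ₁₂ = bearing BM-90→MON-05 = 253.581°
dₓₜ = R·arcsin(sin δ₁₃ · sin(θ₁₃ − θ₁₂)) = 6375·arcsin(0.53055·sin(-106.607°)) = -3400.117 km
|dₓₜ| = 3400.117 km

3400 km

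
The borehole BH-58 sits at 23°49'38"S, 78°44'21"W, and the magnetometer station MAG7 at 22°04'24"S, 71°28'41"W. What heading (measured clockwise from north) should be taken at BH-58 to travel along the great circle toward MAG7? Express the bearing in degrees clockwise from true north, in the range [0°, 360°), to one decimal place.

76.7°

BH-58: φ = -23.82722°, λ = -78.73917°
MAG7: φ = -22.07333°, λ = -71.47806°
Δλ = 7.2611°
y = sin Δλ · cos φ₂ = 0.117127
x = cos φ₁ sin φ₂ − sin φ₁ cos φ₂ cos Δλ = 0.027604
θ = atan2(y, x) = 76.7388° → 76.7388° (mod 360°)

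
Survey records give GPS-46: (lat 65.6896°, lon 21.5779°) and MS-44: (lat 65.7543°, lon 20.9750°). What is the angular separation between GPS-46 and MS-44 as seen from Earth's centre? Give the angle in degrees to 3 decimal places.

Δφ = 0.0647°,  Δλ = -0.6029°
a = sin²(Δφ/2) + cos φ₁ cos φ₂ sin²(Δλ/2) = 0.000005
c = 2·arcsin(√a) = 0.004471 rad = 0.2562°

0.256°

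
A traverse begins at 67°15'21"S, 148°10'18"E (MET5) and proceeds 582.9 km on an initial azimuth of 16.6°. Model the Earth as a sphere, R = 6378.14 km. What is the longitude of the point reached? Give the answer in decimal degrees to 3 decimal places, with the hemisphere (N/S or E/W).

151.376°E

MET5: φ = -67.25583°, λ = +148.17167°
δ = d/R = 582.9/6378.14 = 0.091390 rad
φ₂ = arcsin(sin φ₁ cos δ + cos φ₁ sin δ cos θ)
   = arcsin(-0.92224·0.99583 + 0.38662·0.09126·0.95832) = -62.19967°
λ₂ = λ₁ + atan2(sin θ sin δ cos φ₁, cos δ − sin φ₁ sin φ₂) = 151.37636°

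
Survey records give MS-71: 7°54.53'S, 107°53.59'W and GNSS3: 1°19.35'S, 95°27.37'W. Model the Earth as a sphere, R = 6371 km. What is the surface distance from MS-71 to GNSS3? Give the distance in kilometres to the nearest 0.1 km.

1560.2 km

MS-71: φ = -7.90883°, λ = -107.89317°
GNSS3: φ = -1.32250°, λ = -95.45617°
Δφ = 6.5863°,  Δλ = 12.4370°
a = sin²(Δφ/2) + cos φ₁ cos φ₂ sin²(Δλ/2) = 0.014919
c = 2·arcsin(√a) = 0.244894 rad = 14.0314°
d = R·c = 6371 × 0.244894 = 1560.2 km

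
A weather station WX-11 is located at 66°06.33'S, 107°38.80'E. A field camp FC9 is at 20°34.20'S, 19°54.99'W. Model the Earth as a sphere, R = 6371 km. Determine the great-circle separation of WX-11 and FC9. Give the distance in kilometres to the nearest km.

WX-11: φ = -66.10550°, λ = +107.64667°
FC9: φ = -20.57000°, λ = -19.91650°
Δφ = 45.5355°,  Δλ = -127.5632°
a = sin²(Δφ/2) + cos φ₁ cos φ₂ sin²(Δλ/2) = 0.454977
c = 2·arcsin(√a) = 1.480628 rad = 84.8337°
d = R·c = 6371 × 1.480628 = 9433.1 km

9433 km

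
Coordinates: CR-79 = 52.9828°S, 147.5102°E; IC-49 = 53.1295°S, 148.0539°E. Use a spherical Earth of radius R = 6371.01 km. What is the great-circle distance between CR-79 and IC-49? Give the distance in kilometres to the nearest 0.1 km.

Δφ = -0.1467°,  Δλ = 0.5437°
a = sin²(Δφ/2) + cos φ₁ cos φ₂ sin²(Δλ/2) = 0.000010
c = 2·arcsin(√a) = 0.006252 rad = 0.3582°
d = R·c = 6371.01 × 0.006252 = 39.8 km

39.8 km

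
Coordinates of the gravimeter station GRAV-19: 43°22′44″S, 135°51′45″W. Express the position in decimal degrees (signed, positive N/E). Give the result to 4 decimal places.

lat: 43.3789° S → -43.3789°
lon: 135.8625° W → -135.8625°

-43.3789°, -135.8625°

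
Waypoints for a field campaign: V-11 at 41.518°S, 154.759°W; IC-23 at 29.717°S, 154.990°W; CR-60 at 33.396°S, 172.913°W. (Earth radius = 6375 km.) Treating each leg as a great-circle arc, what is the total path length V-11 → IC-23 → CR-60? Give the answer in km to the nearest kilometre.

3059 km

V-11→IC-23: c = 0.205992 rad, d = 1313.20 km
IC-23→CR-60: c = 0.273796 rad, d = 1745.45 km
Total = 1313.20 + 1745.45 = 3058.65 km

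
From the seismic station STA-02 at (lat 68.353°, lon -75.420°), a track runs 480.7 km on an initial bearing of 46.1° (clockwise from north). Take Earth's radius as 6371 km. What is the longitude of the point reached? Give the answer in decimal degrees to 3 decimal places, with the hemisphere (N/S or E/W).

δ = d/R = 480.7/6371 = 0.075451 rad
φ₂ = arcsin(sin φ₁ cos δ + cos φ₁ sin δ cos θ)
   = arcsin(0.92947·0.99715 + 0.36889·0.07538·0.69340) = 71.10452°
λ₂ = λ₁ + atan2(sin θ sin δ cos φ₁, cos δ − sin φ₁ sin φ₂) = -65.76472°

65.765°W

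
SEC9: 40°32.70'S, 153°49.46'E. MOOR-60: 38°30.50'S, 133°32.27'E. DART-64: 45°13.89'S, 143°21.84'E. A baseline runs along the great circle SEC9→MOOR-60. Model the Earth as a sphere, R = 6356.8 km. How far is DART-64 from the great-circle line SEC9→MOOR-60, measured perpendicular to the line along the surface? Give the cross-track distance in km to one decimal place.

580.4 km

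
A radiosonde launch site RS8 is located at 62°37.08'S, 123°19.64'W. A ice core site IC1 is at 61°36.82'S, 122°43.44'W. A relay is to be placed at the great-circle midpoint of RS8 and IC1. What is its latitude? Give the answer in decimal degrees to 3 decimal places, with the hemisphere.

RS8: φ = -62.61800°, λ = -123.32733°
IC1: φ = -61.61367°, λ = -122.72400°
Bx = cos φ₂ cos Δλ = 0.475388,  By = cos φ₂ sin Δλ = 0.005006
φₘ = atan2(sin φ₁ + sin φ₂, √((cos φ₁ + Bx)² + By²)) = -62.11616°
λₘ = λ₁ + atan2(By, cos φ₁ + Bx) = -123.02067°

62.116°S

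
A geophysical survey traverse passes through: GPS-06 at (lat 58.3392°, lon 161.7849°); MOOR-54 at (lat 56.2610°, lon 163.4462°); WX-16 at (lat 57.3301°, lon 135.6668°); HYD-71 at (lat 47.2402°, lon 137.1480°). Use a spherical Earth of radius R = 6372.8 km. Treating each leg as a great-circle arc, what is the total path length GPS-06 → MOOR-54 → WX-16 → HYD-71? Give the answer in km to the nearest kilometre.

3063 km

GPS-06→MOOR-54: c = 0.039506 rad, d = 251.77 km
MOOR-54→WX-16: c = 0.264312 rad, d = 1684.41 km
WX-16→HYD-71: c = 0.176800 rad, d = 1126.71 km
Total = 251.77 + 1684.41 + 1126.71 = 3062.88 km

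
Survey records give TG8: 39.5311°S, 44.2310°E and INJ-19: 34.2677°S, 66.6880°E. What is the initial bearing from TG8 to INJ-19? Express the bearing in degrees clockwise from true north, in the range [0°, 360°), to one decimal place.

80.7°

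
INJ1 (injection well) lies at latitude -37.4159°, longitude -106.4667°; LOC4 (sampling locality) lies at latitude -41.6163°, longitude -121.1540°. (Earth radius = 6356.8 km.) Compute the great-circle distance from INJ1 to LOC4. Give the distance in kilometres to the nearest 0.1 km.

Δφ = -4.2004°,  Δλ = -14.6873°
a = sin²(Δφ/2) + cos φ₁ cos φ₂ sin²(Δλ/2) = 0.011044
c = 2·arcsin(√a) = 0.210572 rad = 12.0649°
d = R·c = 6356.8 × 0.210572 = 1338.6 km

1338.6 km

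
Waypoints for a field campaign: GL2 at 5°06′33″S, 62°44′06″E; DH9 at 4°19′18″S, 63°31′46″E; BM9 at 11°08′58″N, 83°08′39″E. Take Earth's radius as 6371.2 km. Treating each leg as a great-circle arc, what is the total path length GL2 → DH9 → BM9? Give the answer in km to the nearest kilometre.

2894 km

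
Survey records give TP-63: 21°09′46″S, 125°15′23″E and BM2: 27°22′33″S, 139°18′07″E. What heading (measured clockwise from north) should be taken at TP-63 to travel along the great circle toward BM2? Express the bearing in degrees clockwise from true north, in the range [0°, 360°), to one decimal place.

TP-63: φ = -21.16278°, λ = +125.25639°
BM2: φ = -27.37583°, λ = +139.30194°
Δλ = 14.0456°
y = sin Δλ · cos φ₂ = 0.215514
x = cos φ₁ sin φ₂ − sin φ₁ cos φ₂ cos Δλ = -0.117810
θ = atan2(y, x) = 118.6632° → 118.6632° (mod 360°)

118.7°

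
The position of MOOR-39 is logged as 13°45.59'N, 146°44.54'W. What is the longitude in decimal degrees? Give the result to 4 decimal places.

146° + 44.54′/60 = 146 + 0.74233 = 146.7423°

146.7423°W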